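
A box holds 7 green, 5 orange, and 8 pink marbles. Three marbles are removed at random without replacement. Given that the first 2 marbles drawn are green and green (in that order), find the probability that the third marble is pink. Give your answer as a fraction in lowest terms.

4/9

After removing 2 green, the box has 8 pink out of 18 remaining.
P(third is pink | given) = 8/18 = 4/9 ≈ 0.4444.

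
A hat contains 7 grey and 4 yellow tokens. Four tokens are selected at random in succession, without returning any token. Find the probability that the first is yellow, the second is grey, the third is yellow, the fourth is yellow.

7/330

Multiply the conditional probability of each draw in order, without replacement, so each draw removes one from its color and from the total.
P = (4/11) · (7/10) · (3/9) · (2/8) = 7/330 ≈ 0.0212.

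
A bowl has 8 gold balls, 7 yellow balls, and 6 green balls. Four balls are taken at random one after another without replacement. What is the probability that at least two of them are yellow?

Sum the hypergeometric tail for j = 2,…,4 yellow balls.
Favorable = C(7,2)·C(14,2) + C(7,3)·C(14,1) + C(7,4)·C(14,0) = 2436; total = C(21,4) = 5985.
P = 2436/5985 = 116/285 ≈ 0.4070.

116/285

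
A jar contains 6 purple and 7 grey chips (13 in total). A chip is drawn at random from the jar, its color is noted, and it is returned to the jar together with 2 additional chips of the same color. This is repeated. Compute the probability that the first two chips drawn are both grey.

21/65

After a grey draw the jar holds 9 grey out of 15.
P = (7/13)·(9/15) = 21/65 ≈ 0.3231.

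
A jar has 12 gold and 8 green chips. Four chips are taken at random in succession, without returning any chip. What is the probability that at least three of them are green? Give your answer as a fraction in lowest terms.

742/4845

Sum the hypergeometric tail for j = 3,…,4 green chips.
Favorable = C(8,3)·C(12,1) + C(8,4)·C(12,0) = 742; total = C(20,4) = 4845.
P = 742/4845 = 742/4845 ≈ 0.1531.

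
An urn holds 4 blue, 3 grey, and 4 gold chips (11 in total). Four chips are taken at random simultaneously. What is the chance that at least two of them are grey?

46/165

Sum the hypergeometric tail for j = 2,…,3 grey chips.
Favorable = C(3,2)·C(8,2) + C(3,3)·C(8,1) = 92; total = C(11,4) = 330.
P = 92/330 = 46/165 ≈ 0.2788.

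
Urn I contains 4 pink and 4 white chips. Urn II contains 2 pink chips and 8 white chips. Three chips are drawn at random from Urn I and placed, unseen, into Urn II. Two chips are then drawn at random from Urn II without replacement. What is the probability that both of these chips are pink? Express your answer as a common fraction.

Condition on how many of the transferred chips are pink (from Urn I: 4 pink of 8; then Urn II has 13 total).
  0 pink: C(4,0)C(4,3)/C(8,3) = 1/14; then P = C(2,2)/C(13,2) = 1/78
  1 pink: C(4,1)C(4,2)/C(8,3) = 3/7; then P = C(3,2)/C(13,2) = 1/26
  2 pink: C(4,2)C(4,1)/C(8,3) = 3/7; then P = C(4,2)/C(13,2) = 1/13
  3 pink: C(4,3)C(4,0)/C(8,3) = 1/14; then P = C(5,2)/C(13,2) = 5/39
P(both pink) = 5/84 ≈ 0.0595.

5/84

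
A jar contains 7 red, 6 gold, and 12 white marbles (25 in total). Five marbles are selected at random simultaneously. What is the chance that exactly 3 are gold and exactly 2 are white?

4/161

Unordered draws without replacement: count favorable combinations over C(25,5).
Favorable = C(7,0) · C(6,3) · C(12,2) = 1320; total = C(25,5) = 53130.
P = 1320/53130 = 4/161 ≈ 0.0248.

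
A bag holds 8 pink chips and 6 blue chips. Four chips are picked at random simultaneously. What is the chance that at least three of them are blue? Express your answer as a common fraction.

Sum the hypergeometric tail for j = 3,…,4 blue chips.
Favorable = C(6,3)·C(8,1) + C(6,4)·C(8,0) = 175; total = C(14,4) = 1001.
P = 175/1001 = 25/143 ≈ 0.1748.

25/143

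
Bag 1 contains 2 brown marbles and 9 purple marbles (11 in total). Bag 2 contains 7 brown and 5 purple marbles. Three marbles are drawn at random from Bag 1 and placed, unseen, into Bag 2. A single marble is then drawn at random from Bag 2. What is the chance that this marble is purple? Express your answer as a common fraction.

Condition on how many of the transferred marbles are purple (from Bag 1: 9 purple of 11; then Bag 2 has 15 total).
  1 purple: C(9,1)C(2,2)/C(11,3) = 3/55; then P = 6/15
  2 purple: C(9,2)C(2,1)/C(11,3) = 24/55; then P = 7/15
  3 purple: C(9,3)C(2,0)/C(11,3) = 28/55; then P = 8/15
P(purple from Bag 2) = 82/165 ≈ 0.4970.

82/165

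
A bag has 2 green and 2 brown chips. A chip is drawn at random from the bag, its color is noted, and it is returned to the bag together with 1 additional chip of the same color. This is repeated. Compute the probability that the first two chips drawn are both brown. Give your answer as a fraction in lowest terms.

3/10

After a brown draw the bag holds 3 brown out of 5.
P = (2/4)·(3/5) = 3/10 ≈ 0.3000.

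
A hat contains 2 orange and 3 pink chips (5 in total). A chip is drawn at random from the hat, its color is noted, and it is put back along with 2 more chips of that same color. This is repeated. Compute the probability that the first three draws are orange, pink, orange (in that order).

8/105

Track the composition after each reinforcement of +2.
P = (2/5) · (3/7) · (4/9) = 8/105 ≈ 0.0762.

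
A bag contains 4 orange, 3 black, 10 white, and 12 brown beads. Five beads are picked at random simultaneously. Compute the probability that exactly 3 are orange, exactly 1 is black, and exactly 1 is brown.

16/13195

Unordered draws without replacement: count favorable combinations over C(29,5).
Favorable = C(4,3) · C(3,1) · C(10,0) · C(12,1) = 144; total = C(29,5) = 118755.
P = 144/118755 = 16/13195 ≈ 0.0012.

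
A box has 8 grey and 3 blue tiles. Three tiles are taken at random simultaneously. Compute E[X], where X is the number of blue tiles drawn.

9/11

By linearity of expectation, E[X] = Σ P(draw i is blue); by symmetry each draw (even without replacement) has P(blue) = 3/11.
E[X] = 3 · 3/11 = 9/11 ≈ 0.8182.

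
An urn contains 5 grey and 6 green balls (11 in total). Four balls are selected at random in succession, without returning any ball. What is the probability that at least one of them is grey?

Use the complement: P(at least one grey) = 1 − P(no grey).
P(none) = C(6,4)/C(11,4) = 15/330.
So P = 1 − 15/330 = 21/22 ≈ 0.9545.

21/22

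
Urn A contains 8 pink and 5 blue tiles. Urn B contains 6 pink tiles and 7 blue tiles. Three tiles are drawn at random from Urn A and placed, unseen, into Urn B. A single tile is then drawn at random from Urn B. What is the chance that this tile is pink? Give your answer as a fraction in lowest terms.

51/104

Condition on how many of the transferred tiles are pink (from Urn A: 8 pink of 13; then Urn B has 16 total).
  0 pink: C(8,0)C(5,3)/C(13,3) = 5/143; then P = 6/16
  1 pink: C(8,1)C(5,2)/C(13,3) = 40/143; then P = 7/16
  2 pink: C(8,2)C(5,1)/C(13,3) = 70/143; then P = 8/16
  3 pink: C(8,3)C(5,0)/C(13,3) = 28/143; then P = 9/16
P(pink from Urn B) = 51/104 ≈ 0.4904.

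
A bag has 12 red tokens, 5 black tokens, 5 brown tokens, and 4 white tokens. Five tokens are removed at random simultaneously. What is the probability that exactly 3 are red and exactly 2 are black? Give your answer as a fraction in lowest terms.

10/299

Unordered draws without replacement: count favorable combinations over C(26,5).
Favorable = C(12,3) · C(5,2) · C(5,0) · C(4,0) = 2200; total = C(26,5) = 65780.
P = 2200/65780 = 10/299 ≈ 0.0334.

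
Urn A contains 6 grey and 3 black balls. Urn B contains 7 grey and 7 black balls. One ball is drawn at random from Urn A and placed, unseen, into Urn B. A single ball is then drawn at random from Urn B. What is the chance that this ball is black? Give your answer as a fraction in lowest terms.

22/45

Condition on how many of the transferred balls are black (from Urn A: 3 black of 9; then Urn B has 15 total).
  0 black: C(3,0)C(6,1)/C(9,1) = 2/3; then P = 7/15
  1 black: C(3,1)C(6,0)/C(9,1) = 1/3; then P = 8/15
P(black from Urn B) = 22/45 ≈ 0.4889.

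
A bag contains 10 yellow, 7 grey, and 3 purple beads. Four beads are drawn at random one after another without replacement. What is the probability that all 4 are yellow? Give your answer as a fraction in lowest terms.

Unordered draws without replacement: count favorable combinations over C(20,4).
Favorable = C(10,4) · C(7,0) · C(3,0) = 210; total = C(20,4) = 4845.
P = 210/4845 = 14/323 ≈ 0.0433.

14/323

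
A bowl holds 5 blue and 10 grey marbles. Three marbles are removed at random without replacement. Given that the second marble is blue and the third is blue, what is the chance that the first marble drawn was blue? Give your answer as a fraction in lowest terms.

P(first=blue and the second marble is blue and the third is blue) = (5/15)·(4/14)·(3/13) = 2/91.
P(E) = Σ over first color = 2/91 + 20/273 = 2/21.
By Bayes, P(first=blue | E) = 2/91 / 2/21 = 3/13 ≈ 0.2308.

3/13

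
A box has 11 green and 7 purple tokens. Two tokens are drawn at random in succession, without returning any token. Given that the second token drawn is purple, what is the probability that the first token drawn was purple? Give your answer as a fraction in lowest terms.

P(first=purple and the second token drawn is purple) = (7/18)·(6/17) = 7/51.
P(the second token drawn is purple) = Σ over first color = 77/306 + 7/51 = 7/18.
By Bayes, P(first=purple | the second token drawn is purple) = 7/51 / 7/18 = 6/17 ≈ 0.3529.

6/17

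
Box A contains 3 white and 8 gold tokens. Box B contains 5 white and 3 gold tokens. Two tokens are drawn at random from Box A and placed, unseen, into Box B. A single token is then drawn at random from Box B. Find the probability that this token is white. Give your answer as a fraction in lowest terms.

Condition on how many of the transferred tokens are white (from Box A: 3 white of 11; then Box B has 10 total).
  0 white: C(3,0)C(8,2)/C(11,2) = 28/55; then P = 5/10
  1 white: C(3,1)C(8,1)/C(11,2) = 24/55; then P = 6/10
  2 white: C(3,2)C(8,0)/C(11,2) = 3/55; then P = 7/10
P(white from Box B) = 61/110 ≈ 0.5545.

61/110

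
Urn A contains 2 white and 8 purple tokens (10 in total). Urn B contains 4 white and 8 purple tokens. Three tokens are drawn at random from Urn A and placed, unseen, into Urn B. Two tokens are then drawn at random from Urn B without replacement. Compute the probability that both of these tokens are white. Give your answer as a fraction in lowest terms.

127/1575

Condition on how many of the transferred tokens are white (from Urn A: 2 white of 10; then Urn B has 15 total).
  0 white: C(2,0)C(8,3)/C(10,3) = 7/15; then P = C(4,2)/C(15,2) = 2/35
  1 white: C(2,1)C(8,2)/C(10,3) = 7/15; then P = C(5,2)/C(15,2) = 2/21
  2 white: C(2,2)C(8,1)/C(10,3) = 1/15; then P = C(6,2)/C(15,2) = 1/7
P(both white) = 127/1575 ≈ 0.0806.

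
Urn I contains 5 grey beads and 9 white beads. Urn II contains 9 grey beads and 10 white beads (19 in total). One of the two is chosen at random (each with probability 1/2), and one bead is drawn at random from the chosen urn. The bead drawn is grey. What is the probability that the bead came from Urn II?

P(grey | Urn I) = 5/14; P(grey | Urn II) = 9/19.
P(grey) = 1/2·5/14 + 1/2·9/19 = 221/532.
By Bayes' rule, P(Urn II | grey) = 9/38 / 221/532 = 126/221 ≈ 0.5701.

126/221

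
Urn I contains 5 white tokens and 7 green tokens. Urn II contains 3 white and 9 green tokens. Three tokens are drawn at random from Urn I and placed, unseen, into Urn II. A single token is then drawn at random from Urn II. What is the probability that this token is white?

17/60

Condition on how many of the transferred tokens are white (from Urn I: 5 white of 12; then Urn II has 15 total).
  0 white: C(5,0)C(7,3)/C(12,3) = 7/44; then P = 3/15
  1 white: C(5,1)C(7,2)/C(12,3) = 21/44; then P = 4/15
  2 white: C(5,2)C(7,1)/C(12,3) = 7/22; then P = 5/15
  3 white: C(5,3)C(7,0)/C(12,3) = 1/22; then P = 6/15
P(white from Urn II) = 17/60 ≈ 0.2833.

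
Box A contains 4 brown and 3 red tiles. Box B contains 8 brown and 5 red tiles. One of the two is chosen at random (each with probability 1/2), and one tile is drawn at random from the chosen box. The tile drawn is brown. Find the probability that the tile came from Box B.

14/27

P(brown | Box A) = 4/7; P(brown | Box B) = 8/13.
P(brown) = 1/2·4/7 + 1/2·8/13 = 54/91.
By Bayes' rule, P(Box B | brown) = 4/13 / 54/91 = 14/27 ≈ 0.5185.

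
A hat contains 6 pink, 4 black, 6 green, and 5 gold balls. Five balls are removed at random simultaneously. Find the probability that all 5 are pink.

Unordered draws without replacement: count favorable combinations over C(21,5).
Favorable = C(6,5) · C(4,0) · C(6,0) · C(5,0) = 6; total = C(21,5) = 20349.
P = 6/20349 = 2/6783 ≈ 0.0003.

2/6783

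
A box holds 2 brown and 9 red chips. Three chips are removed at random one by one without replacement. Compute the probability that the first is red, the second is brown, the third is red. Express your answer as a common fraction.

8/55

Multiply the conditional probability of each draw in order, without replacement, so each draw removes one from its color and from the total.
P = (9/11) · (2/10) · (8/9) = 8/55 ≈ 0.1455.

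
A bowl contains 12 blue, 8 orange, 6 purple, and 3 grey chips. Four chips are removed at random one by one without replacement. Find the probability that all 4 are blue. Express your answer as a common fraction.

Unordered draws without replacement: count favorable combinations over C(29,4).
Favorable = C(12,4) · C(8,0) · C(6,0) · C(3,0) = 495; total = C(29,4) = 23751.
P = 495/23751 = 55/2639 ≈ 0.0208.

55/2639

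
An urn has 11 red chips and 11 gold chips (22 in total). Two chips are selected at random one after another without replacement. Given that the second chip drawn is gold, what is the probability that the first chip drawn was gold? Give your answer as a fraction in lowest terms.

P(first=gold and the second chip drawn is gold) = (11/22)·(10/21) = 5/21.
P(the second chip drawn is gold) = Σ over first color = 11/42 + 5/21 = 1/2.
By Bayes, P(first=gold | the second chip drawn is gold) = 5/21 / 1/2 = 10/21 ≈ 0.4762.

10/21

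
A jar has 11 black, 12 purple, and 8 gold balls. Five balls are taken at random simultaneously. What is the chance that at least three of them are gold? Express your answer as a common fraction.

Sum the hypergeometric tail for j = 3,…,5 gold balls.
Favorable = C(8,3)·C(23,2) + C(8,4)·C(23,1) + C(8,5)·C(23,0) = 15834; total = C(31,5) = 169911.
P = 15834/169911 = 26/279 ≈ 0.0932.

26/279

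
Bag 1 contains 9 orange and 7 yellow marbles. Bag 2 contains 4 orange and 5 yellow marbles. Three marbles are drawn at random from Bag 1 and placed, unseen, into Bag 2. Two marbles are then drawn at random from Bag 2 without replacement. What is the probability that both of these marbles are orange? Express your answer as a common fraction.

91/440

Condition on how many of the transferred marbles are orange (from Bag 1: 9 orange of 16; then Bag 2 has 12 total).
  0 orange: C(9,0)C(7,3)/C(16,3) = 1/16; then P = C(4,2)/C(12,2) = 1/11
  1 orange: C(9,1)C(7,2)/C(16,3) = 27/80; then P = C(5,2)/C(12,2) = 5/33
  2 orange: C(9,2)C(7,1)/C(16,3) = 9/20; then P = C(6,2)/C(12,2) = 5/22
  3 orange: C(9,3)C(7,0)/C(16,3) = 3/20; then P = C(7,2)/C(12,2) = 7/22
P(both orange) = 91/440 ≈ 0.2068.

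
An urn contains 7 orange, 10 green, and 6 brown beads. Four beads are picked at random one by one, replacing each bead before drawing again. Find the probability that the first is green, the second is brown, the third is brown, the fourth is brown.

2160/279841

Multiply the conditional probability of each draw in order, with replacement (the composition resets each draw).
P = (10/23) · (6/23) · (6/23) · (6/23) = 2160/279841 ≈ 0.0077.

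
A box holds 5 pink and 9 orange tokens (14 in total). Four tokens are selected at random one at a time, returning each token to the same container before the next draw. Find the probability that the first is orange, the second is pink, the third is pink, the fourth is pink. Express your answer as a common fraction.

1125/38416

Multiply the conditional probability of each draw in order, with replacement (the composition resets each draw).
P = (9/14) · (5/14) · (5/14) · (5/14) = 1125/38416 ≈ 0.0293.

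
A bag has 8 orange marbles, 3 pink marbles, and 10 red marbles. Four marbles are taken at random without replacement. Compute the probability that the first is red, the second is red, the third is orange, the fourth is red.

Multiply the conditional probability of each draw in order, without replacement, so each draw removes one from its color and from the total.
P = (10/21) · (9/20) · (8/19) · (8/18) = 16/399 ≈ 0.0401.

16/399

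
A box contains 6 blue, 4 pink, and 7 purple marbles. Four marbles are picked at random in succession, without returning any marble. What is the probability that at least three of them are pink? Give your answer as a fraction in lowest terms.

Sum the hypergeometric tail for j = 3,…,4 pink marbles.
Favorable = C(4,3)·C(13,1) + C(4,4)·C(13,0) = 53; total = C(17,4) = 2380.
P = 53/2380 = 53/2380 ≈ 0.0223.

53/2380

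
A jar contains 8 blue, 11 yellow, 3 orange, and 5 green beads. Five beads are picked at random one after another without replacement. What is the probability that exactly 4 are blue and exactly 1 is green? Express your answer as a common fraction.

Unordered draws without replacement: count favorable combinations over C(27,5).
Favorable = C(8,4) · C(11,0) · C(3,0) · C(5,1) = 350; total = C(27,5) = 80730.
P = 350/80730 = 35/8073 ≈ 0.0043.

35/8073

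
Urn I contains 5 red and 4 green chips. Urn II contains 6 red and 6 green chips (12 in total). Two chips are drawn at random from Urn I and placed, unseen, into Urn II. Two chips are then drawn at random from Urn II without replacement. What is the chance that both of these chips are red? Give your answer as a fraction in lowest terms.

395/1638

Condition on how many of the transferred chips are red (from Urn I: 5 red of 9; then Urn II has 14 total).
  0 red: C(5,0)C(4,2)/C(9,2) = 1/6; then P = C(6,2)/C(14,2) = 15/91
  1 red: C(5,1)C(4,1)/C(9,2) = 5/9; then P = C(7,2)/C(14,2) = 3/13
  2 red: C(5,2)C(4,0)/C(9,2) = 5/18; then P = C(8,2)/C(14,2) = 4/13
P(both red) = 395/1638 ≈ 0.2411.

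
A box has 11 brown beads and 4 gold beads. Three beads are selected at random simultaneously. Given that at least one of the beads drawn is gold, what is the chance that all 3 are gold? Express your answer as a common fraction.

2/145

P(all 3 gold) = C(4,3)/C(15,3) = 4/455; P(at least one gold) = 1 − C(11,3)/C(15,3) = 58/91.
Since 'all 3 gold' ⊆ 'at least one gold', P(all 3 | at least one) = 4/455 / 58/91 = 2/145 ≈ 0.0138.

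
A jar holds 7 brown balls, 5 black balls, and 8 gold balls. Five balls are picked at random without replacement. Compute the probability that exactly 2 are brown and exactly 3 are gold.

Unordered draws without replacement: count favorable combinations over C(20,5).
Favorable = C(7,2) · C(5,0) · C(8,3) = 1176; total = C(20,5) = 15504.
P = 1176/15504 = 49/646 ≈ 0.0759.

49/646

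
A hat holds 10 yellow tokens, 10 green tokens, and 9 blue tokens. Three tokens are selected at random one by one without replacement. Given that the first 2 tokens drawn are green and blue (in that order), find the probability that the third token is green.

1/3

After removing 1 green, 1 blue, the hat has 9 green out of 27 remaining.
P(third is green | given) = 9/27 = 1/3 ≈ 0.3333.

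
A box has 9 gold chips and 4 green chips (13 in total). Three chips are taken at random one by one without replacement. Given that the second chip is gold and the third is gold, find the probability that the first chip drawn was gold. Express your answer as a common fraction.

7/11

P(first=gold and the second chip is gold and the third is gold) = (9/13)·(8/12)·(7/11) = 42/143.
P(E) = Σ over first color = 42/143 + 24/143 = 6/13.
By Bayes, P(first=gold | E) = 42/143 / 6/13 = 7/11 ≈ 0.6364.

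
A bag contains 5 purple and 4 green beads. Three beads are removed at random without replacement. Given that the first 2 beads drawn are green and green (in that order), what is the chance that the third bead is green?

2/7

After removing 2 green, the bag has 2 green out of 7 remaining.
P(third is green | given) = 2/7 ≈ 0.2857.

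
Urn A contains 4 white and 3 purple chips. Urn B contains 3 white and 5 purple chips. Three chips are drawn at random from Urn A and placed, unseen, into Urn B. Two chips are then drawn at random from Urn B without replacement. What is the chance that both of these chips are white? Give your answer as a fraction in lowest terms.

Condition on how many of the transferred chips are white (from Urn A: 4 white of 7; then Urn B has 11 total).
  0 white: C(4,0)C(3,3)/C(7,3) = 1/35; then P = C(3,2)/C(11,2) = 3/55
  1 white: C(4,1)C(3,2)/C(7,3) = 12/35; then P = C(4,2)/C(11,2) = 6/55
  2 white: C(4,2)C(3,1)/C(7,3) = 18/35; then P = C(5,2)/C(11,2) = 2/11
  3 white: C(4,3)C(3,0)/C(7,3) = 4/35; then P = C(6,2)/C(11,2) = 3/11
P(both white) = 9/55 ≈ 0.1636.

9/55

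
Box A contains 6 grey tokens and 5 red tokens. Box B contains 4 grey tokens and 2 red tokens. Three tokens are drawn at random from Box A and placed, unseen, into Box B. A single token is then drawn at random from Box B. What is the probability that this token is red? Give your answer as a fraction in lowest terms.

37/99

Condition on how many of the transferred tokens are red (from Box A: 5 red of 11; then Box B has 9 total).
  0 red: C(5,0)C(6,3)/C(11,3) = 4/33; then P = 2/9
  1 red: C(5,1)C(6,2)/C(11,3) = 5/11; then P = 3/9
  2 red: C(5,2)C(6,1)/C(11,3) = 4/11; then P = 4/9
  3 red: C(5,3)C(6,0)/C(11,3) = 2/33; then P = 5/9
P(red from Box B) = 37/99 ≈ 0.3737.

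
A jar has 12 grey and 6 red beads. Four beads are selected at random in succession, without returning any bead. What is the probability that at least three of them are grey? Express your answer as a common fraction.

121/204

Sum the hypergeometric tail for j = 3,…,4 grey beads.
Favorable = C(12,3)·C(6,1) + C(12,4)·C(6,0) = 1815; total = C(18,4) = 3060.
P = 1815/3060 = 121/204 ≈ 0.5931.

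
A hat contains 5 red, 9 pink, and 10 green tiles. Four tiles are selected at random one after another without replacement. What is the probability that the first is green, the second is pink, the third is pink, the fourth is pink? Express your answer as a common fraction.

Multiply the conditional probability of each draw in order, without replacement, so each draw removes one from its color and from the total.
P = (10/24) · (9/23) · (8/22) · (7/21) = 5/253 ≈ 0.0198.

5/253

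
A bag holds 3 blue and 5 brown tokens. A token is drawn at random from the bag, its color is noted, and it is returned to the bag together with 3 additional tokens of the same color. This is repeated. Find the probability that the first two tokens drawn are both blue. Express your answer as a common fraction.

After a blue draw the bag holds 6 blue out of 11.
P = (3/8)·(6/11) = 9/44 ≈ 0.2045.

9/44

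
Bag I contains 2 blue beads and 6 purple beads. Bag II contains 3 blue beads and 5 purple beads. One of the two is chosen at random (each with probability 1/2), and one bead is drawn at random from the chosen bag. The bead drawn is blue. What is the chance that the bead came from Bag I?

2/5

P(blue | Bag I) = 1/4; P(blue | Bag II) = 3/8.
P(blue) = 1/2·1/4 + 1/2·3/8 = 5/16.
By Bayes' rule, P(Bag I | blue) = 1/8 / 5/16 = 2/5 ≈ 0.4000.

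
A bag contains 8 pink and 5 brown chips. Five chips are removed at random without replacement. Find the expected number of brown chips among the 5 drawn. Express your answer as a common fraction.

By linearity of expectation, E[X] = Σ P(draw i is brown); by symmetry each draw (even without replacement) has P(brown) = 5/13.
E[X] = 5 · 5/13 = 25/13 ≈ 1.9231.

25/13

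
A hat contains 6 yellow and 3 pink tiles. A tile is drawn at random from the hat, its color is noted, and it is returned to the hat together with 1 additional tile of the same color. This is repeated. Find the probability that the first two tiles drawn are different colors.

Either yellow then pink, or pink then yellow; after the first draw the total is 10.
P = (6/9)·(3/10) + (3/9)·(6/10) = 2/5 ≈ 0.4000.

2/5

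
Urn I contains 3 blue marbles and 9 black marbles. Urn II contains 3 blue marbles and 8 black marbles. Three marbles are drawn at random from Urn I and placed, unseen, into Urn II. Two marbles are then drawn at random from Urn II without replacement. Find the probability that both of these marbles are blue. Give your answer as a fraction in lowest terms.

237/4004

Condition on how many of the transferred marbles are blue (from Urn I: 3 blue of 12; then Urn II has 14 total).
  0 blue: C(3,0)C(9,3)/C(12,3) = 21/55; then P = C(3,2)/C(14,2) = 3/91
  1 blue: C(3,1)C(9,2)/C(12,3) = 27/55; then P = C(4,2)/C(14,2) = 6/91
  2 blue: C(3,2)C(9,1)/C(12,3) = 27/220; then P = C(5,2)/C(14,2) = 10/91
  3 blue: C(3,3)C(9,0)/C(12,3) = 1/220; then P = C(6,2)/C(14,2) = 15/91
P(both blue) = 237/4004 ≈ 0.0592.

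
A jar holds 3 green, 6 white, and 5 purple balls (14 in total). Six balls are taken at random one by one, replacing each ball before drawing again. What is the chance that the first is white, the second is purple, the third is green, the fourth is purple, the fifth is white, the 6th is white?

Multiply the conditional probability of each draw in order, with replacement (the composition resets each draw).
P = (6/14) · (5/14) · (3/14) · (5/14) · (6/14) · (6/14) = 2025/941192 ≈ 0.0022.

2025/941192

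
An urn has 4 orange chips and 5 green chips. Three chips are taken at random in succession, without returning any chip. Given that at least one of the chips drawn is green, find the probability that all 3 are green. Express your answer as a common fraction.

P(all 3 green) = C(5,3)/C(9,3) = 5/42; P(at least one green) = 1 − C(4,3)/C(9,3) = 20/21.
Since 'all 3 green' ⊆ 'at least one green', P(all 3 | at least one) = 5/42 / 20/21 = 1/8 ≈ 0.1250.

1/8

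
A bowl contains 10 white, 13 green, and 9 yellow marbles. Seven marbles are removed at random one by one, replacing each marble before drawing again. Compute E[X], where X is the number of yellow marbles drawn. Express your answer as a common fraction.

63/32

By linearity of expectation, E[X] = Σ P(draw i is yellow); each independent draw has P(yellow) = 9/32.
E[X] = 7 · 9/32 = 63/32 ≈ 1.9688.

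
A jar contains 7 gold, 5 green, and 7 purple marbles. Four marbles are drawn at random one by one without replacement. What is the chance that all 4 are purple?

35/3876

Multiply the conditional probability of each draw in order, without replacement, so each draw removes one from its color and from the total.
P = (7/19) · (6/18) · (5/17) · (4/16) = 35/3876 ≈ 0.0090.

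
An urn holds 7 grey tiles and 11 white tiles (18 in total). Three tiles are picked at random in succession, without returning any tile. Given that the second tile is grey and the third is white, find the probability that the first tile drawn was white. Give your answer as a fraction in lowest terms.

5/8

P(first=white and the second tile is grey and the third is white) = (11/18)·(7/17)·(10/16) = 385/2448.
P(E) = Σ over first color = 77/816 + 385/2448 = 77/306.
By Bayes, P(first=white | E) = 385/2448 / 77/306 = 5/8 ≈ 0.6250.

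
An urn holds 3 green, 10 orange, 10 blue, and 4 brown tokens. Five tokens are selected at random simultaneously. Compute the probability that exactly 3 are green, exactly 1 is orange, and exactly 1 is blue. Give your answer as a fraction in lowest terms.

Unordered draws without replacement: count favorable combinations over C(27,5).
Favorable = C(3,3) · C(10,1) · C(10,1) · C(4,0) = 100; total = C(27,5) = 80730.
P = 100/80730 = 10/8073 ≈ 0.0012.

10/8073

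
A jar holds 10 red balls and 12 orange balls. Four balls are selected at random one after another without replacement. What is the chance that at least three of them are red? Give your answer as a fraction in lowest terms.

30/133

Sum the hypergeometric tail for j = 3,…,4 red balls.
Favorable = C(10,3)·C(12,1) + C(10,4)·C(12,0) = 1650; total = C(22,4) = 7315.
P = 1650/7315 = 30/133 ≈ 0.2256.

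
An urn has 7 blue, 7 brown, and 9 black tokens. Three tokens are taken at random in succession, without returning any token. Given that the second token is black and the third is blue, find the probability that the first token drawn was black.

P(first=black and the second token is black and the third is blue) = (9/23)·(8/22)·(7/21) = 12/253.
P(E) = Σ over first color = 9/253 + 21/506 + 12/253 = 63/506.
By Bayes, P(first=black | E) = 12/253 / 63/506 = 8/21 ≈ 0.3810.

8/21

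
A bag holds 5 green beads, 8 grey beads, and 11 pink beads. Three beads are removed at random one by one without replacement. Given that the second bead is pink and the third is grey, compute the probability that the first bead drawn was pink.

P(first=pink and the second bead is pink and the third is grey) = (11/24)·(10/23)·(8/22) = 5/69.
P(E) = Σ over first color = 5/138 + 7/138 + 5/69 = 11/69.
By Bayes, P(first=pink | E) = 5/69 / 11/69 = 5/11 ≈ 0.4545.

5/11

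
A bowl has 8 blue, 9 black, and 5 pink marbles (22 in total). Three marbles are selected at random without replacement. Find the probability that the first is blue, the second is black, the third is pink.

Multiply the conditional probability of each draw in order, without replacement, so each draw removes one from its color and from the total.
P = (8/22) · (9/21) · (5/20) = 3/77 ≈ 0.0390.

3/77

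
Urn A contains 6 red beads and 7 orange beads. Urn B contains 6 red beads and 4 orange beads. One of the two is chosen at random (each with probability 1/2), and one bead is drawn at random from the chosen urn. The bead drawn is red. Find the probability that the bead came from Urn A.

P(red | Urn A) = 6/13; P(red | Urn B) = 3/5.
P(red) = 1/2·6/13 + 1/2·3/5 = 69/130.
By Bayes' rule, P(Urn A | red) = 3/13 / 69/130 = 10/23 ≈ 0.4348.

10/23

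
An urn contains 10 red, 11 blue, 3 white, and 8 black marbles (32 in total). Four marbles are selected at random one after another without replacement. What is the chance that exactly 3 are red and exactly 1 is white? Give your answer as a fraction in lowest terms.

9/899

Unordered draws without replacement: count favorable combinations over C(32,4).
Favorable = C(10,3) · C(11,0) · C(3,1) · C(8,0) = 360; total = C(32,4) = 35960.
P = 360/35960 = 9/899 ≈ 0.0100.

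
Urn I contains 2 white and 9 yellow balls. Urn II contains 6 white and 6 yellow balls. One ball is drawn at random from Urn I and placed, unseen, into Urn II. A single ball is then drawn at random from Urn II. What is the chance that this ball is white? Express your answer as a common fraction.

Condition on how many of the transferred balls are white (from Urn I: 2 white of 11; then Urn II has 13 total).
  0 white: C(2,0)C(9,1)/C(11,1) = 9/11; then P = 6/13
  1 white: C(2,1)C(9,0)/C(11,1) = 2/11; then P = 7/13
P(white from Urn II) = 68/143 ≈ 0.4755.

68/143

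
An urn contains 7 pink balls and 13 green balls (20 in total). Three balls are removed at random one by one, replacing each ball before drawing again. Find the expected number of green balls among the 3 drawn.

39/20

By linearity of expectation, E[X] = Σ P(draw i is green); each independent draw has P(green) = 13/20.
E[X] = 3 · 13/20 = 39/20 ≈ 1.9500.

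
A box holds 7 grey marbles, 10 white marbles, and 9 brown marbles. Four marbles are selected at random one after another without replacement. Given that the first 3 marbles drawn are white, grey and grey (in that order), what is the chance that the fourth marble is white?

After removing 2 grey, 1 white, the box has 9 white out of 23 remaining.
P(fourth is white | given) = 9/23 ≈ 0.3913.

9/23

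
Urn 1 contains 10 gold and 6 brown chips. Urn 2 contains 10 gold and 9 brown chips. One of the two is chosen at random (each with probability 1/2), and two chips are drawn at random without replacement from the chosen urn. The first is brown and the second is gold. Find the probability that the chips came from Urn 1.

P(E | Urn 1) = 1/4; P(E | Urn 2) = 5/19.
P(E) = 1/2·1/4 + 1/2·5/19 = 39/152.
By Bayes' rule, P(Urn 1 | E) = 1/8 / 39/152 = 19/39 ≈ 0.4872.

19/39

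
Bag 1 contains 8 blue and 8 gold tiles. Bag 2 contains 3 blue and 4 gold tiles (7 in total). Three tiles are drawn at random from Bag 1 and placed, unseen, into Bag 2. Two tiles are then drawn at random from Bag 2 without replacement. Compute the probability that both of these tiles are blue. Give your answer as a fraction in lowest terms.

Condition on how many of the transferred tiles are blue (from Bag 1: 8 blue of 16; then Bag 2 has 10 total).
  0 blue: C(8,0)C(8,3)/C(16,3) = 1/10; then P = C(3,2)/C(10,2) = 1/15
  1 blue: C(8,1)C(8,2)/C(16,3) = 2/5; then P = C(4,2)/C(10,2) = 2/15
  2 blue: C(8,2)C(8,1)/C(16,3) = 2/5; then P = C(5,2)/C(10,2) = 2/9
  3 blue: C(8,3)C(8,0)/C(16,3) = 1/10; then P = C(6,2)/C(10,2) = 1/3
P(both blue) = 41/225 ≈ 0.1822.

41/225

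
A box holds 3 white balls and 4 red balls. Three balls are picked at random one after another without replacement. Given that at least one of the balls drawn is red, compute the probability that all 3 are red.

P(all 3 red) = C(4,3)/C(7,3) = 4/35; P(at least one red) = 1 − C(3,3)/C(7,3) = 34/35.
Since 'all 3 red' ⊆ 'at least one red', P(all 3 | at least one) = 4/35 / 34/35 = 2/17 ≈ 0.1176.

2/17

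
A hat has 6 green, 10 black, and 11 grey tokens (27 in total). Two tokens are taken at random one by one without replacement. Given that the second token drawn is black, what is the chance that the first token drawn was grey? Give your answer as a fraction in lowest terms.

P(first=grey and the second token drawn is black) = (11/27)·(10/26) = 55/351.
P(the second token drawn is black) = Σ over first color = 10/117 + 5/39 + 55/351 = 10/27.
By Bayes, P(first=grey | the second token drawn is black) = 55/351 / 10/27 = 11/26 ≈ 0.4231.

11/26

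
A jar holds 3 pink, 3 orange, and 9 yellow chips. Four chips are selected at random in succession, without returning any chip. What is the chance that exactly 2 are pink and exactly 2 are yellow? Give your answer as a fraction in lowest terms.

36/455

Unordered draws without replacement: count favorable combinations over C(15,4).
Favorable = C(3,2) · C(3,0) · C(9,2) = 108; total = C(15,4) = 1365.
P = 108/1365 = 36/455 ≈ 0.0791.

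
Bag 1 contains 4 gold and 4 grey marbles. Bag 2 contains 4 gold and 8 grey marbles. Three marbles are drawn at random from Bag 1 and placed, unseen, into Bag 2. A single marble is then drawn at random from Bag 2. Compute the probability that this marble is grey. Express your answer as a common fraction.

Condition on how many of the transferred marbles are grey (from Bag 1: 4 grey of 8; then Bag 2 has 15 total).
  0 grey: C(4,0)C(4,3)/C(8,3) = 1/14; then P = 8/15
  1 grey: C(4,1)C(4,2)/C(8,3) = 3/7; then P = 9/15
  2 grey: C(4,2)C(4,1)/C(8,3) = 3/7; then P = 10/15
  3 grey: C(4,3)C(4,0)/C(8,3) = 1/14; then P = 11/15
P(grey from Bag 2) = 19/30 ≈ 0.6333.

19/30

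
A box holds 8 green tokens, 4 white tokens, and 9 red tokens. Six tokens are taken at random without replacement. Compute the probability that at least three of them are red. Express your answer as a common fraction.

Sum the hypergeometric tail for j = 3,…,6 red tokens.
Favorable = C(9,3)·C(12,3) + C(9,4)·C(12,2) + C(9,5)·C(12,1) + C(9,6)·C(12,0) = 28392; total = C(21,6) = 54264.
P = 28392/54264 = 169/323 ≈ 0.5232.

169/323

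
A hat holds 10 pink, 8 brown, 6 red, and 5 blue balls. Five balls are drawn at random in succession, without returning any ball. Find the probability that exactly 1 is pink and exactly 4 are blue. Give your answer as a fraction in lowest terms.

Unordered draws without replacement: count favorable combinations over C(29,5).
Favorable = C(10,1) · C(8,0) · C(6,0) · C(5,4) = 50; total = C(29,5) = 118755.
P = 50/118755 = 10/23751 ≈ 0.0004.

10/23751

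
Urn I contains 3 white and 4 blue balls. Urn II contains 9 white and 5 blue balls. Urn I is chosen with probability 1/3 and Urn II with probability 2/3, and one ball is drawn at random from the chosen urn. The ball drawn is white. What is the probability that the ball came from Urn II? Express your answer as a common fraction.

3/4

P(white | Urn I) = 3/7; P(white | Urn II) = 9/14.
P(white) = 1/3·3/7 + 2/3·9/14 = 4/7.
By Bayes' rule, P(Urn II | white) = 3/7 / 4/7 = 3/4 ≈ 0.7500.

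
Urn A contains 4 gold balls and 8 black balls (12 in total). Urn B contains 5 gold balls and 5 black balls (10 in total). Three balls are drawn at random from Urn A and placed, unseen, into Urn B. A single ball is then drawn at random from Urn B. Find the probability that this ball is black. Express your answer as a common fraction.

Condition on how many of the transferred balls are black (from Urn A: 8 black of 12; then Urn B has 13 total).
  0 black: C(8,0)C(4,3)/C(12,3) = 1/55; then P = 5/13
  1 black: C(8,1)C(4,2)/C(12,3) = 12/55; then P = 6/13
  2 black: C(8,2)C(4,1)/C(12,3) = 28/55; then P = 7/13
  3 black: C(8,3)C(4,0)/C(12,3) = 14/55; then P = 8/13
P(black from Urn B) = 7/13 ≈ 0.5385.

7/13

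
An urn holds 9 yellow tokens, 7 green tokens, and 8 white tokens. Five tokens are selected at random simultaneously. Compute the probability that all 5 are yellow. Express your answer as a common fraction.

3/1012

Unordered draws without replacement: count favorable combinations over C(24,5).
Favorable = C(9,5) · C(7,0) · C(8,0) = 126; total = C(24,5) = 42504.
P = 126/42504 = 3/1012 ≈ 0.0030.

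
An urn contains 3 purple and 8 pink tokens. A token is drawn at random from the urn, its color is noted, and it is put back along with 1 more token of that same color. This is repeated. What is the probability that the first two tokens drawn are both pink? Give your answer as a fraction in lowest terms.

6/11

After a pink draw the urn holds 9 pink out of 12.
P = (8/11)·(9/12) = 6/11 ≈ 0.5455.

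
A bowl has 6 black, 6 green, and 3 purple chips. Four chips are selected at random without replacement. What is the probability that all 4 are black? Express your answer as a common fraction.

Unordered draws without replacement: count favorable combinations over C(15,4).
Favorable = C(6,4) · C(6,0) · C(3,0) = 15; total = C(15,4) = 1365.
P = 15/1365 = 1/91 ≈ 0.0110.

1/91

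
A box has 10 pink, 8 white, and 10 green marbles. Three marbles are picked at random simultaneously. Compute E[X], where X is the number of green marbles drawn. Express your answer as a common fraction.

By linearity of expectation, E[X] = Σ P(draw i is green); by symmetry each draw (even without replacement) has P(green) = 10/28.
E[X] = 3 · 10/28 = 15/14 ≈ 1.0714.

15/14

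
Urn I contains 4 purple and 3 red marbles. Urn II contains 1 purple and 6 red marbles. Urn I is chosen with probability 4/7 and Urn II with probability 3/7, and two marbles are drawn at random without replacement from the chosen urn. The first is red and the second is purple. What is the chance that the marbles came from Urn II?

P(E | Urn I) = 2/7; P(E | Urn II) = 1/7.
P(E) = 4/7·2/7 + 3/7·1/7 = 11/49.
By Bayes' rule, P(Urn II | E) = 3/49 / 11/49 = 3/11 ≈ 0.2727.

3/11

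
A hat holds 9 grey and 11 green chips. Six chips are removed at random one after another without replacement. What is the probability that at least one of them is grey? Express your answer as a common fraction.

6383/6460

Use the complement: P(at least one grey) = 1 − P(no grey).
P(none) = C(11,6)/C(20,6) = 462/38760.
So P = 1 − 462/38760 = 6383/6460 ≈ 0.9881.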